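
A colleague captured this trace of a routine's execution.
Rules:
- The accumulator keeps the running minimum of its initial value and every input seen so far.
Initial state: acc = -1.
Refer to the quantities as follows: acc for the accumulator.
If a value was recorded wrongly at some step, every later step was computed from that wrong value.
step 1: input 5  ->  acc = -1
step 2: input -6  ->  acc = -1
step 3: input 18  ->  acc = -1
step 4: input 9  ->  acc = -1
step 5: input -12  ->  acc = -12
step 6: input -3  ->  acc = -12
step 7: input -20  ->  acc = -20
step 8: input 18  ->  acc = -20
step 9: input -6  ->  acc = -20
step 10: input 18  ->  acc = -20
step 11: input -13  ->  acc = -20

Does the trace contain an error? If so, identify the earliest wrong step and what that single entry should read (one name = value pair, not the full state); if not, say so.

step 2, acc = -6

Step 1: acc = min(-1, 5) = -1 — matches.
Step 2: acc = min(-1, -6) = -6 — not what was recorded.
Step 2 is the first one off; corrected, acc = -6.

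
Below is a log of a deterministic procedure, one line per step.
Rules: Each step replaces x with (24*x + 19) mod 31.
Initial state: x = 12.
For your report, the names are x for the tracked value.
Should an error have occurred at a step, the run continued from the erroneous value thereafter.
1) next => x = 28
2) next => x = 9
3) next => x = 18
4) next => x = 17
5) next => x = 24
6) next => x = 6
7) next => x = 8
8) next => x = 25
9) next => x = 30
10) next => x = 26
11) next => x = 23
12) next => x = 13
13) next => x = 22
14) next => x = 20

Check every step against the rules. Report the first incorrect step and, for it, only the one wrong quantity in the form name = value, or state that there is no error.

step 13, x = 21

1. x = (24*12 + 19) mod 31 = 28 (confirmed correct)
2. x = (24*28 + 19) mod 31 = 9 (in agreement)
3. x = (24*9 + 19) mod 31 = 18 (in agreement)
4. x = (24*18 + 19) mod 31 = 17 (in agreement)
5. x = (24*17 + 19) mod 31 = 24 (matches)
6. x = (24*24 + 19) mod 31 = 6 (confirmed correct)
7. x = (24*6 + 19) mod 31 = 8 (exactly as logged)
8. x = (24*8 + 19) mod 31 = 25 (confirmed correct)
9. x = (24*25 + 19) mod 31 = 30 (exactly as logged)
10. x = (24*30 + 19) mod 31 = 26 (checks out)
11. x = (24*26 + 19) mod 31 = 23 (consistent with the log)
12. x = (24*23 + 19) mod 31 = 13 (no discrepancy)
13. x = (24*13 + 19) mod 31 = 21 (a discrepancy with the log)
First deviation found at step 13; the corrected entry is x = 21.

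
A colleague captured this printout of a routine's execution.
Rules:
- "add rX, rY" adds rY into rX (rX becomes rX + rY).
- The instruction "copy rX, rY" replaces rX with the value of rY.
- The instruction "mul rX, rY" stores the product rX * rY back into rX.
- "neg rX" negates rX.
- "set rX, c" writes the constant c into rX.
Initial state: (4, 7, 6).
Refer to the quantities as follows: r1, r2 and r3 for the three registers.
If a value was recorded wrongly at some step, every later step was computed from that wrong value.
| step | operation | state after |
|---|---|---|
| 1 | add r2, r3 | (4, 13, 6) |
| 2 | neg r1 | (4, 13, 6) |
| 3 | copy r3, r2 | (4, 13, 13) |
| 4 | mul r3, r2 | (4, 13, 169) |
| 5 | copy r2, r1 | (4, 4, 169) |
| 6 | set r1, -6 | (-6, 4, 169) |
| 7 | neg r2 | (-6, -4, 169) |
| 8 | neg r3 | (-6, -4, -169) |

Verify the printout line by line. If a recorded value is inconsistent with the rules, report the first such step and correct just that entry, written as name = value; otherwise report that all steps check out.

step 2, r1 = -4

1. r2 = 7 + 6 = 13 (matches)
2. r1 = -(4) = -4 (this is not what the printout shows)
So the first discrepancy is step 2, where the right value is r1 = -4.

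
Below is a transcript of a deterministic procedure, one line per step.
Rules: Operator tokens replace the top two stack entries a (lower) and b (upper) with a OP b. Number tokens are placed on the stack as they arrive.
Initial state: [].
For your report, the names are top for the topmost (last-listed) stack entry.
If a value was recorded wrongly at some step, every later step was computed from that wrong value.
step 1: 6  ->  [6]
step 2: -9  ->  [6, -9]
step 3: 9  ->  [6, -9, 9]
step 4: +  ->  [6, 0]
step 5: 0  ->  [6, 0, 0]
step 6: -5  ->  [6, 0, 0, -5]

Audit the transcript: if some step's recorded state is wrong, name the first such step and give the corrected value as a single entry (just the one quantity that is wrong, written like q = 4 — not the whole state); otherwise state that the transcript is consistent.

step 1: push 6: top = 6 -> matches
step 2: push -9: top = -9 -> agrees with the transcript
step 3: push 9: top = 9 -> agrees with the transcript
step 4: -9 + 9 = 0 -> no discrepancy
step 5: push 0: top = 0 -> consistent with the transcript
step 6: push -5: top = -5 -> matches
All entries verified; no error found.

no error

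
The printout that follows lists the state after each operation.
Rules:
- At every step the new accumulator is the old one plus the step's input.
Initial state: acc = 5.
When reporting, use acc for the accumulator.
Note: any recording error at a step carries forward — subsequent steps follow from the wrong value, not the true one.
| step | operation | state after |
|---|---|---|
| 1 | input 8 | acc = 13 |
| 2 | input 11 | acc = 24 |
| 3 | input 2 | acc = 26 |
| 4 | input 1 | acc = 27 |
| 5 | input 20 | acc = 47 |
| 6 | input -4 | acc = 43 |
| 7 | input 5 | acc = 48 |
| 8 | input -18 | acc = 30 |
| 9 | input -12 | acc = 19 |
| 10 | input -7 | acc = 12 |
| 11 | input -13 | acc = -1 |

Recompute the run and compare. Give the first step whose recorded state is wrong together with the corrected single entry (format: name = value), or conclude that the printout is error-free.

Step 1: acc = 5 + 8 = 13 — confirmed correct.
Step 2: acc = 13 + 11 = 24 — exactly as logged.
Step 3: acc = 24 + 2 = 26 — matches.
Step 4: acc = 26 + 1 = 27 — matches.
Step 5: acc = 27 + 20 = 47 — exactly as logged.
Step 6: acc = 47 + -4 = 43 — agrees with the printout.
Step 7: acc = 43 + 5 = 48 — confirmed correct.
Step 8: acc = 48 + -18 = 30 — confirmed correct.
Step 9: acc = 30 + -12 = 18 — the printout has a different value.
Step 9 is the first one off; corrected, acc = 18.

step 9, acc = 18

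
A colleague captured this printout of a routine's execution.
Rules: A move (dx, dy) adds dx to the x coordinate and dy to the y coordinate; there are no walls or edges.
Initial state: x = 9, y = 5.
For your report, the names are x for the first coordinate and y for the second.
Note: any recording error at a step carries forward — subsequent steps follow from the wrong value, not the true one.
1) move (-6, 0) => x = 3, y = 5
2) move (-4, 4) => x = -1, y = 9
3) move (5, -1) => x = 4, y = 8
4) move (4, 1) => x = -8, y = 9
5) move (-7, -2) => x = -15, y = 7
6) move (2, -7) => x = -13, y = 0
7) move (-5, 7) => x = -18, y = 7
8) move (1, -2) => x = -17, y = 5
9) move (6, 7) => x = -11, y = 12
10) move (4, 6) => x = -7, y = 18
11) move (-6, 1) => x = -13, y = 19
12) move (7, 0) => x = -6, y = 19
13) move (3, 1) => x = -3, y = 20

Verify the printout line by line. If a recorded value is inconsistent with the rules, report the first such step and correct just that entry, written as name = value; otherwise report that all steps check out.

step 1: x = 9 + (-6) = 3, y = 5 + (0) = 5 -> matches
step 2: x = 3 + (-4) = -1, y = 5 + (4) = 9 -> same as recorded
step 3: x = -1 + (5) = 4, y = 9 + (-1) = 8 -> agrees with the printout
step 4: x = 4 + (4) = 8, y = 8 + (1) = 9 -> a discrepancy with the printout
So the first discrepancy is step 4, where the right value is x = 8.

step 4, x = 8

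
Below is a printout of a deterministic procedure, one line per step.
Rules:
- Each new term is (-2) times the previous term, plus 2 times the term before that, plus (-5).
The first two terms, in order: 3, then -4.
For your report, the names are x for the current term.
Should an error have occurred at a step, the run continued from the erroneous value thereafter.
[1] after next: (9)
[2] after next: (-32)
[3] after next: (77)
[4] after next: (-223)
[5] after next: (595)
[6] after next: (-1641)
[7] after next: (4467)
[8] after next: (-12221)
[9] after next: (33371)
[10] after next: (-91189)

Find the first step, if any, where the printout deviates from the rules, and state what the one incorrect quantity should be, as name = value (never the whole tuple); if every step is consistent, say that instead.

step 2, x = -31

Recomputing the run from the initial state:
step 1: x = 9
step 2: x = -31
step 3: x = 75
step 4: x = -217
step 5: x = 579
step 6: x = -1597
step 7: x = 4347
step 8: x = -11893
step 9: x = 32475
step 10: x = -88741
The first disagreement with the printout is at step 2, where the value should be x = -31.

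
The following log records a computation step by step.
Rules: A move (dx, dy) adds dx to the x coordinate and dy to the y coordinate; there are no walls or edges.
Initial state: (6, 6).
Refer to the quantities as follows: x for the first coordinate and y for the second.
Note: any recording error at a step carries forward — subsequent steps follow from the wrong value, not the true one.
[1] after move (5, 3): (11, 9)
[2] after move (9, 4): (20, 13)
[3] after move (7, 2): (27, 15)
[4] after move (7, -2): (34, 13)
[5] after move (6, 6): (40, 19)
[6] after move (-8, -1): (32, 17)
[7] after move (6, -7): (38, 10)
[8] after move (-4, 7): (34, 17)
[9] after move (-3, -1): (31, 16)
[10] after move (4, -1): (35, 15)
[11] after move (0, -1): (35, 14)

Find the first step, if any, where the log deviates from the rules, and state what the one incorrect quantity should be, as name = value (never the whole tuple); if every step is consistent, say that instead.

1. x = 6 + (5) = 11, y = 6 + (3) = 9 (verified)
2. x = 11 + (9) = 20, y = 9 + (4) = 13 (agrees with the log)
3. x = 20 + (7) = 27, y = 13 + (2) = 15 (no discrepancy)
4. x = 27 + (7) = 34, y = 15 + (-2) = 13 (verified)
5. x = 34 + (6) = 40, y = 13 + (6) = 19 (verified)
6. x = 40 + (-8) = 32, y = 19 + (-1) = 18 (this is not what the log shows)
That makes step 6 the first incorrect line — y = 18 is what it should show.

step 6, y = 18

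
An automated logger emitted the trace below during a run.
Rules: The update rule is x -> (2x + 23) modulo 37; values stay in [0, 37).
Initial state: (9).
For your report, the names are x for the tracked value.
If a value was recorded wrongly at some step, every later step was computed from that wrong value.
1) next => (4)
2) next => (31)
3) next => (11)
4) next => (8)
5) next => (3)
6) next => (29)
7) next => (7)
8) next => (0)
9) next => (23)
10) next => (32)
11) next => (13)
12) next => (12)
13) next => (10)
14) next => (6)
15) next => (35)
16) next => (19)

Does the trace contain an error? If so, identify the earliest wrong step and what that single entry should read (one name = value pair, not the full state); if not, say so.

step 5, x = 2

Recomputing the run from the initial state:
step 1: x = 4
step 2: x = 31
step 3: x = 11
step 4: x = 8
step 5: x = 2
step 6: x = 27
step 7: x = 3
step 8: x = 29
step 9: x = 7
step 10: x = 0
step 11: x = 23
step 12: x = 32
step 13: x = 13
step 14: x = 12
step 15: x = 10
step 16: x = 6
The first disagreement with the trace is at step 5, where the value should be x = 2.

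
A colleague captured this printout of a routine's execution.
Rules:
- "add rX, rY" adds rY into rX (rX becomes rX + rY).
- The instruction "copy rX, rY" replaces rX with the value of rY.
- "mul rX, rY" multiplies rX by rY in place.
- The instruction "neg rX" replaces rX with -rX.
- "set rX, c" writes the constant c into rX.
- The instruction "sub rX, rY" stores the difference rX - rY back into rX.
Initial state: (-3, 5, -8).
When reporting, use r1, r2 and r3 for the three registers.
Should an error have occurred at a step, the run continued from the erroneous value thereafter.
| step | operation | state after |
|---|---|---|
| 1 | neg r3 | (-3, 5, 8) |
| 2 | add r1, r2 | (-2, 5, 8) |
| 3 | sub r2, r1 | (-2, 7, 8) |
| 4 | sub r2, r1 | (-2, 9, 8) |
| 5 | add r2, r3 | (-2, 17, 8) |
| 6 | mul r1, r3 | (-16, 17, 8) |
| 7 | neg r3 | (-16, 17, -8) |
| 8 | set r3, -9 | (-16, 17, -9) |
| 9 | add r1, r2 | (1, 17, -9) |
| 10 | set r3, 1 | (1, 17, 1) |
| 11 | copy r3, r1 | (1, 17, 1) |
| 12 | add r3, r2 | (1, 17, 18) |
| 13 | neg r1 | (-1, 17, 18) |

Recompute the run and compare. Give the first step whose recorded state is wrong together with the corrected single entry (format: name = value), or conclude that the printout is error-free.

step 2, r1 = 2

step 1: r3 = -(-8) = 8 -> confirmed correct
step 2: r1 = -3 + 5 = 2 -> a discrepancy with the printout
Conclusion: step 2 carries the first error; the entry should be r1 = 2.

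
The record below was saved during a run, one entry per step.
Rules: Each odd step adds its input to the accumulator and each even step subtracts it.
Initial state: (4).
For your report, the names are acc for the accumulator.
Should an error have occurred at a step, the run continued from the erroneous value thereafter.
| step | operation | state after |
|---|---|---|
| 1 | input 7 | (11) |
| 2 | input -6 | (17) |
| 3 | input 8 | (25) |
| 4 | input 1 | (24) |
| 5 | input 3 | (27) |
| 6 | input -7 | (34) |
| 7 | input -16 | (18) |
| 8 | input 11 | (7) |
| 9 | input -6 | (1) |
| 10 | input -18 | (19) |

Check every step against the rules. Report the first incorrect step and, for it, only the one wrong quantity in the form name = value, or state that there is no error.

Step 1: acc = 4 + 7 = 11 — checks out.
Step 2: acc = 11 - -6 = 17 — in agreement.
Step 3: acc = 17 + 8 = 25 — exactly as logged.
Step 4: acc = 25 - 1 = 24 — in agreement.
Step 5: acc = 24 + 3 = 27 — agrees with the record.
Step 6: acc = 27 - -7 = 34 — exactly as logged.
Step 7: acc = 34 + -16 = 18 — agrees with the record.
Step 8: acc = 18 - 11 = 7 — same as recorded.
Step 9: acc = 7 + -6 = 1 — agrees with the record.
Step 10: acc = 1 - -18 = 19 — verified.
No step deviates from the rules.

no error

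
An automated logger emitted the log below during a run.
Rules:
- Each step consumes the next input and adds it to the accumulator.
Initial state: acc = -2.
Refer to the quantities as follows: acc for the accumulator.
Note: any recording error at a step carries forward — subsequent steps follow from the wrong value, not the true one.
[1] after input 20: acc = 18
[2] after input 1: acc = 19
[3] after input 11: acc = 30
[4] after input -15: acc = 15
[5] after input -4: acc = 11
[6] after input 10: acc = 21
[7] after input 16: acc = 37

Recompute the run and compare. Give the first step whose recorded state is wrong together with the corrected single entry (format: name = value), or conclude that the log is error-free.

no error

1. acc = -2 + 20 = 18 (checks out)
2. acc = 18 + 1 = 19 (no discrepancy)
3. acc = 19 + 11 = 30 (same as recorded)
4. acc = 30 + -15 = 15 (verified)
5. acc = 15 + -4 = 11 (verified)
6. acc = 11 + 10 = 21 (in agreement)
7. acc = 21 + 16 = 37 (same as recorded)
Each recorded entry agrees with the recomputation.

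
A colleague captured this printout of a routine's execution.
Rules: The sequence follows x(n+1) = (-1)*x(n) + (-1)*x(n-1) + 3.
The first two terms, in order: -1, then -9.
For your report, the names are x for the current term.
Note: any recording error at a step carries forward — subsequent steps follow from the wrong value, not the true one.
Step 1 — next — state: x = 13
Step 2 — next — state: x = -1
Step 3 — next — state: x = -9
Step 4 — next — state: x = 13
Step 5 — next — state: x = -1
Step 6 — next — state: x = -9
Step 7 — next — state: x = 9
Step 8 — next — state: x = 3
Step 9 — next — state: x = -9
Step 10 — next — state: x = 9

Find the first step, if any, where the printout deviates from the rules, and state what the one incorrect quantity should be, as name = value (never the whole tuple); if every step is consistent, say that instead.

step 7, x = 13

step 1: x = -1*(-9) + (-1)*(-1) + (3) = 13 -> checks out
step 2: x = -1*(13) + (-1)*(-9) + (3) = -1 -> checks out
step 3: x = -1*(-1) + (-1)*(13) + (3) = -9 -> verified
step 4: x = -1*(-9) + (-1)*(-1) + (3) = 13 -> exactly as logged
step 5: x = -1*(13) + (-1)*(-9) + (3) = -1 -> no discrepancy
step 6: x = -1*(-1) + (-1)*(13) + (3) = -9 -> consistent with the printout
step 7: x = -1*(-9) + (-1)*(-1) + (3) = 13 -> the printout disagrees here
The earliest wrong entry is at step 7: it should read x = 13.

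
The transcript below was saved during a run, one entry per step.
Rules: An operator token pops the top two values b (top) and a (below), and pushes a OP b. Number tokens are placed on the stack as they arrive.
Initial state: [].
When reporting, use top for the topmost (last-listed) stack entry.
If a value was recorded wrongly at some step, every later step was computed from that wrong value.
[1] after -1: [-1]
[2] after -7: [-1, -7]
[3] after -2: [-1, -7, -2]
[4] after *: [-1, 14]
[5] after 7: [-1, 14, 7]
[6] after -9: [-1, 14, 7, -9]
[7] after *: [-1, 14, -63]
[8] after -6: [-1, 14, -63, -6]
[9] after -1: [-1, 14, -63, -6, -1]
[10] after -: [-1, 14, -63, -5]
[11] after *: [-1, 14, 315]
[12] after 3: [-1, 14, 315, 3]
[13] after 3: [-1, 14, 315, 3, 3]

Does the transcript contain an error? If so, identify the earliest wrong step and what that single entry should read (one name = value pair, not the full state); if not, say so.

1. push -1: top = -1 (no discrepancy)
2. push -7: top = -7 (in agreement)
3. push -2: top = -2 (agrees with the transcript)
4. -7 * -2 = 14 (in agreement)
5. push 7: top = 7 (consistent with the transcript)
6. push -9: top = -9 (no discrepancy)
7. 7 * -9 = -63 (verified)
8. push -6: top = -6 (checks out)
9. push -1: top = -1 (matches)
10. -6 - -1 = -5 (verified)
11. -63 * -5 = 315 (no discrepancy)
12. push 3: top = 3 (confirmed correct)
13. push 3: top = 3 (matches)
The recomputation confirms every line.

no error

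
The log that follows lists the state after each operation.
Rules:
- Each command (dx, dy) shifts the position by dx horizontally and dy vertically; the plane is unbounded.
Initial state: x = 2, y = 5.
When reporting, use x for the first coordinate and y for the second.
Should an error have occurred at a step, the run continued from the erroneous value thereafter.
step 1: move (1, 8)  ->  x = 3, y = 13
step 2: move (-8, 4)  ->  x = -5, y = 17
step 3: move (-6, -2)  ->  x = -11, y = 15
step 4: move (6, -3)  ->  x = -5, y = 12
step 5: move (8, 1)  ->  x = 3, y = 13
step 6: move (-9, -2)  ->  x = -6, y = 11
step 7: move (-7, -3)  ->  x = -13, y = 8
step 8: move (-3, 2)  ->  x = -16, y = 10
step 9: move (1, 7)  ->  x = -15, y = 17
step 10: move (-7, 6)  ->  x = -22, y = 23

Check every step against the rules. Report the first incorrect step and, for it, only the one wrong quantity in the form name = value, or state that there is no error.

1. x = 2 + (1) = 3, y = 5 + (8) = 13 (matches)
2. x = 3 + (-8) = -5, y = 13 + (4) = 17 (verified)
3. x = -5 + (-6) = -11, y = 17 + (-2) = 15 (consistent with the log)
4. x = -11 + (6) = -5, y = 15 + (-3) = 12 (checks out)
5. x = -5 + (8) = 3, y = 12 + (1) = 13 (same as recorded)
6. x = 3 + (-9) = -6, y = 13 + (-2) = 11 (same as recorded)
7. x = -6 + (-7) = -13, y = 11 + (-3) = 8 (no discrepancy)
8. x = -13 + (-3) = -16, y = 8 + (2) = 10 (matches)
9. x = -16 + (1) = -15, y = 10 + (7) = 17 (verified)
10. x = -15 + (-7) = -22, y = 17 + (6) = 23 (consistent with the log)
All steps check out; nothing to correct.

no error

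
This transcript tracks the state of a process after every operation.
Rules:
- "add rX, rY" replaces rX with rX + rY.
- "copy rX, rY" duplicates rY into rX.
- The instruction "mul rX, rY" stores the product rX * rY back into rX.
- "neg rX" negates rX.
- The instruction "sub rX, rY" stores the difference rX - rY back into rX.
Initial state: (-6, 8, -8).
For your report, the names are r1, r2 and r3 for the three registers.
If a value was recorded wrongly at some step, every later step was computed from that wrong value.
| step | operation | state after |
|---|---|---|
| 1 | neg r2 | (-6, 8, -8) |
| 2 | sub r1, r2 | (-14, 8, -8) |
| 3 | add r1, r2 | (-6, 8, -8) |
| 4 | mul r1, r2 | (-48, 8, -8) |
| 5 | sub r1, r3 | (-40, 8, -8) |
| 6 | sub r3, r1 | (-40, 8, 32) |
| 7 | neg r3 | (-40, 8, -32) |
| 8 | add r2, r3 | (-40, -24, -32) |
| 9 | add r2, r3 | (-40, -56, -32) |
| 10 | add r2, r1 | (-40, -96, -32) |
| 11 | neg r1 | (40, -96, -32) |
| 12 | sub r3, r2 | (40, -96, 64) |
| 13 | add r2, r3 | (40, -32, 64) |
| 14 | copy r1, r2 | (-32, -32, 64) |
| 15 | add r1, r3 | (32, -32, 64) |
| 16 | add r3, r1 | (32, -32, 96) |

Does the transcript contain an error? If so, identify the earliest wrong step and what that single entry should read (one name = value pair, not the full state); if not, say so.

Recomputing the run from the initial state:
step 1: r1 = -6, r2 = -8, r3 = -8
step 2: r1 = 2, r2 = -8, r3 = -8
step 3: r1 = -6, r2 = -8, r3 = -8
step 4: r1 = 48, r2 = -8, r3 = -8
step 5: r1 = 56, r2 = -8, r3 = -8
step 6: r1 = 56, r2 = -8, r3 = -64
step 7: r1 = 56, r2 = -8, r3 = 64
step 8: r1 = 56, r2 = 56, r3 = 64
step 9: r1 = 56, r2 = 120, r3 = 64
step 10: r1 = 56, r2 = 176, r3 = 64
step 11: r1 = -56, r2 = 176, r3 = 64
step 12: r1 = -56, r2 = 176, r3 = -112
step 13: r1 = -56, r2 = 64, r3 = -112
step 14: r1 = 64, r2 = 64, r3 = -112
step 15: r1 = -48, r2 = 64, r3 = -112
step 16: r1 = -48, r2 = 64, r3 = -160
The first disagreement with the transcript is at step 1, where the value should be r2 = -8.

step 1, r2 = -8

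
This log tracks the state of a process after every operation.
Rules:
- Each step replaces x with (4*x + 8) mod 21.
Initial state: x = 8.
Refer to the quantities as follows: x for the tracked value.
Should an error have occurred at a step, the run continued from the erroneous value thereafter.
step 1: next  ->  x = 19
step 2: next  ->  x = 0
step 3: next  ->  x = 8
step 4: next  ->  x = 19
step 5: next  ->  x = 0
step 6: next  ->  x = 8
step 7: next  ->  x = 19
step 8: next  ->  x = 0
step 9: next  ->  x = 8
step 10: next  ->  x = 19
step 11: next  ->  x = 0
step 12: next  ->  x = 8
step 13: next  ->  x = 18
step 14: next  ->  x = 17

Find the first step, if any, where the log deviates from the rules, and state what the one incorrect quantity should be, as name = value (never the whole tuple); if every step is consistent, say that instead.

step 13, x = 19

1. x = (4*8 + 8) mod 21 = 19 (no discrepancy)
2. x = (4*19 + 8) mod 21 = 0 (matches)
3. x = (4*0 + 8) mod 21 = 8 (consistent with the log)
4. x = (4*8 + 8) mod 21 = 19 (consistent with the log)
5. x = (4*19 + 8) mod 21 = 0 (agrees with the log)
6. x = (4*0 + 8) mod 21 = 8 (confirmed correct)
7. x = (4*8 + 8) mod 21 = 19 (verified)
8. x = (4*19 + 8) mod 21 = 0 (in agreement)
9. x = (4*0 + 8) mod 21 = 8 (checks out)
10. x = (4*8 + 8) mod 21 = 19 (verified)
11. x = (4*19 + 8) mod 21 = 0 (no discrepancy)
12. x = (4*0 + 8) mod 21 = 8 (matches)
13. x = (4*8 + 8) mod 21 = 19 (not what was recorded)
The audit stops at step 13: the recorded entry is wrong and should be x = 19.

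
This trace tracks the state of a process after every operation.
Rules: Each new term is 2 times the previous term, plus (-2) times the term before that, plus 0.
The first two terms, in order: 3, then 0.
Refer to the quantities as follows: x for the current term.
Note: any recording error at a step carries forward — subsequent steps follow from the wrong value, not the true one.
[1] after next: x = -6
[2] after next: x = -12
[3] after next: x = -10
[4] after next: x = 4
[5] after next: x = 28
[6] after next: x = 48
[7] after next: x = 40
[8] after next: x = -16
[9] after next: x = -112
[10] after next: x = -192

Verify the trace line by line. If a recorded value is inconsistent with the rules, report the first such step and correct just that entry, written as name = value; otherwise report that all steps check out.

step 1: x = 2*(0) + (-2)*(3) + (0) = -6 -> no discrepancy
step 2: x = 2*(-6) + (-2)*(0) + (0) = -12 -> agrees with the trace
step 3: x = 2*(-12) + (-2)*(-6) + (0) = -12 -> the trace disagrees here
First incorrect step: 3; the correct value is x = -12.

step 3, x = -12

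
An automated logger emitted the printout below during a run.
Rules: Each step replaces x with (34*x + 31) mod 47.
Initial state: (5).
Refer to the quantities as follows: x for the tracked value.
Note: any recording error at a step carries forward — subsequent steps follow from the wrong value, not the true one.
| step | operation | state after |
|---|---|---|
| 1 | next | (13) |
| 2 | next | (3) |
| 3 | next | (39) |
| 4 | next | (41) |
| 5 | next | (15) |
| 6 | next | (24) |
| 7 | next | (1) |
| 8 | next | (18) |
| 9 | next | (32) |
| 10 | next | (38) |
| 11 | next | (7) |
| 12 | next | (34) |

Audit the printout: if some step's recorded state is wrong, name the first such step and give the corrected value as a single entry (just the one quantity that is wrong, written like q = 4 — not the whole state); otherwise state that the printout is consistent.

step 1: x = (34*5 + 31) mod 47 = 13 -> no discrepancy
step 2: x = (34*13 + 31) mod 47 = 3 -> verified
step 3: x = (34*3 + 31) mod 47 = 39 -> verified
step 4: x = (34*39 + 31) mod 47 = 41 -> confirmed correct
step 5: x = (34*41 + 31) mod 47 = 15 -> no discrepancy
step 6: x = (34*15 + 31) mod 47 = 24 -> same as recorded
step 7: x = (34*24 + 31) mod 47 = 1 -> consistent with the printout
step 8: x = (34*1 + 31) mod 47 = 18 -> same as recorded
step 9: x = (34*18 + 31) mod 47 = 32 -> same as recorded
step 10: x = (34*32 + 31) mod 47 = 38 -> in agreement
step 11: x = (34*38 + 31) mod 47 = 7 -> verified
step 12: x = (34*7 + 31) mod 47 = 34 -> in agreement
Every step is consistent.

no error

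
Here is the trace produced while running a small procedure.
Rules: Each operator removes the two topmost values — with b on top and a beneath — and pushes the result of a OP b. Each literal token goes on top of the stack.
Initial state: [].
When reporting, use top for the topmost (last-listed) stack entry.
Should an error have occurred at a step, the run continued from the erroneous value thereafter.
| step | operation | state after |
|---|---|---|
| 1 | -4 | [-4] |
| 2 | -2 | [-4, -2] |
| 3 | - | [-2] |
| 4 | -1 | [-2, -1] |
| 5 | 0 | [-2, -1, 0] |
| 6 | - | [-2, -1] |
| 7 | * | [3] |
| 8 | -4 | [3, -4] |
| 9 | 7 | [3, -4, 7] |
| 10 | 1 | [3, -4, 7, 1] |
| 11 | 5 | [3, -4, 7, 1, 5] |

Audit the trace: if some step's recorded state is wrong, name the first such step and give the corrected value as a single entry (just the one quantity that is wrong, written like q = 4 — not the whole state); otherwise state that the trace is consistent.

Step 1: push -4: top = -4 — confirmed correct.
Step 2: push -2: top = -2 — consistent with the trace.
Step 3: -4 - -2 = -2 — consistent with the trace.
Step 4: push -1: top = -1 — exactly as logged.
Step 5: push 0: top = 0 — same as recorded.
Step 6: -1 - 0 = -1 — agrees with the trace.
Step 7: -2 * -1 = 2 — first mismatch against the trace.
The audit stops at step 7: the recorded entry is wrong and should be top = 2.

step 7, top = 2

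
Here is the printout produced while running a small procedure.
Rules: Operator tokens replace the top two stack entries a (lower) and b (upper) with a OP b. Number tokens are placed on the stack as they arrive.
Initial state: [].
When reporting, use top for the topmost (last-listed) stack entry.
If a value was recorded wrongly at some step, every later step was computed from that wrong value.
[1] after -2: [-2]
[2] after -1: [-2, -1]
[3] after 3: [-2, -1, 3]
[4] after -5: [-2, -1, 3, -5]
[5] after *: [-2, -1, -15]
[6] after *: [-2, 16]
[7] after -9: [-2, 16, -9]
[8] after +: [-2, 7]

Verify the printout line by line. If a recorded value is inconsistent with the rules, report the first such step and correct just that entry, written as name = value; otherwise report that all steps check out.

1. push -2: top = -2 (in agreement)
2. push -1: top = -1 (verified)
3. push 3: top = 3 (in agreement)
4. push -5: top = -5 (verified)
5. 3 * -5 = -15 (same as recorded)
6. -1 * -15 = 15 (first mismatch against the printout)
First deviation found at step 6; the corrected entry is top = 15.

step 6, top = 15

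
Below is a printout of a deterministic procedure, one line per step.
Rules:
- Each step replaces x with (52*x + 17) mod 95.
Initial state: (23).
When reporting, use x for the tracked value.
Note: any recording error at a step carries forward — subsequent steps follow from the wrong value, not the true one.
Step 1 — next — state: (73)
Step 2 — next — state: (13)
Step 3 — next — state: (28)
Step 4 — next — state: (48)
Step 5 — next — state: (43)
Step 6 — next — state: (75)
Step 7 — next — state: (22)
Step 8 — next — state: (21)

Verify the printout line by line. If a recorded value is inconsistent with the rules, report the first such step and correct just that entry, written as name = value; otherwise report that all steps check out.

step 6, x = 68

1. x = (52*23 + 17) mod 95 = 73 (agrees with the printout)
2. x = (52*73 + 17) mod 95 = 13 (agrees with the printout)
3. x = (52*13 + 17) mod 95 = 28 (checks out)
4. x = (52*28 + 17) mod 95 = 48 (matches)
5. x = (52*48 + 17) mod 95 = 43 (verified)
6. x = (52*43 + 17) mod 95 = 68 (the recorded entry deviates here)
Step 6 is the first one off; corrected, x = 68.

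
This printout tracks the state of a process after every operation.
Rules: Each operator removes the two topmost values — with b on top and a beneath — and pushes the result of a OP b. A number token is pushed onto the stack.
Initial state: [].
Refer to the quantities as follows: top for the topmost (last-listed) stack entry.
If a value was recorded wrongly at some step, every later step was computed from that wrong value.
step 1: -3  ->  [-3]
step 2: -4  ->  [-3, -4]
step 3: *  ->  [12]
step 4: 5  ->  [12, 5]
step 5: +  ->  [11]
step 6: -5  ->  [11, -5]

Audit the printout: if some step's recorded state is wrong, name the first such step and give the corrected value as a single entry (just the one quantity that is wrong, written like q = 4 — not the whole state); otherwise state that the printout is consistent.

1. push -3: top = -3 (consistent with the printout)
2. push -4: top = -4 (confirmed correct)
3. -3 * -4 = 12 (same as recorded)
4. push 5: top = 5 (confirmed correct)
5. 12 + 5 = 17 (first mismatch against the printout)
First deviation found at step 5; the corrected entry is top = 17.

step 5, top = 17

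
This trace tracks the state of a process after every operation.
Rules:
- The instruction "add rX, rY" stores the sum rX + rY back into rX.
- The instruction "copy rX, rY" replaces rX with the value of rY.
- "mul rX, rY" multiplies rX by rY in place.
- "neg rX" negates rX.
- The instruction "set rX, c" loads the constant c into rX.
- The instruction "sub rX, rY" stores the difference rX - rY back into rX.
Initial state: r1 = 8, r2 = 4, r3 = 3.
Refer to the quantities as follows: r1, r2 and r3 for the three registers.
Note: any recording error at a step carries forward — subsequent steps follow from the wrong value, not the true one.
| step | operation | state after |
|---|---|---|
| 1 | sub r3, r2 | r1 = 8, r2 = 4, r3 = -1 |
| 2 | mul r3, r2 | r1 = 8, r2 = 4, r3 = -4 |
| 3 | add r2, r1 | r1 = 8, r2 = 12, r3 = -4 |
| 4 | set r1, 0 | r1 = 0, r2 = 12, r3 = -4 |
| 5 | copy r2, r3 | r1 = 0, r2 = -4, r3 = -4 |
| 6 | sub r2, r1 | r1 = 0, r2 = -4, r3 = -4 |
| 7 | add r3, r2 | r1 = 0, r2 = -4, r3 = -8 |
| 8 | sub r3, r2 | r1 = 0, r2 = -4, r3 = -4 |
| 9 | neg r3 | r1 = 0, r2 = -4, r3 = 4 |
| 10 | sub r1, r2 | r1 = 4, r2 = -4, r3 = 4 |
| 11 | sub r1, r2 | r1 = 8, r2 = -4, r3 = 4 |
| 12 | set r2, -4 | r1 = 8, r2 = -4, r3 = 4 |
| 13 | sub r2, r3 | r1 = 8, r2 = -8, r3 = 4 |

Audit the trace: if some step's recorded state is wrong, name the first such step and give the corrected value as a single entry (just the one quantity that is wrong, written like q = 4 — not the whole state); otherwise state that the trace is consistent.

step 1: r3 = 3 - 4 = -1 -> agrees with the trace
step 2: r3 = -1 * 4 = -4 -> consistent with the trace
step 3: r2 = 4 + 8 = 12 -> matches
step 4: r1 = 0 -> same as recorded
step 5: r2 = -4 -> no discrepancy
step 6: r2 = -4 - 0 = -4 -> checks out
step 7: r3 = -4 + -4 = -8 -> in agreement
step 8: r3 = -8 - -4 = -4 -> same as recorded
step 9: r3 = -(-4) = 4 -> no discrepancy
step 10: r1 = 0 - -4 = 4 -> no discrepancy
step 11: r1 = 4 - -4 = 8 -> no discrepancy
step 12: r2 = -4 -> consistent with the trace
step 13: r2 = -4 - 4 = -8 -> in agreement
All steps check out; nothing to correct.

no error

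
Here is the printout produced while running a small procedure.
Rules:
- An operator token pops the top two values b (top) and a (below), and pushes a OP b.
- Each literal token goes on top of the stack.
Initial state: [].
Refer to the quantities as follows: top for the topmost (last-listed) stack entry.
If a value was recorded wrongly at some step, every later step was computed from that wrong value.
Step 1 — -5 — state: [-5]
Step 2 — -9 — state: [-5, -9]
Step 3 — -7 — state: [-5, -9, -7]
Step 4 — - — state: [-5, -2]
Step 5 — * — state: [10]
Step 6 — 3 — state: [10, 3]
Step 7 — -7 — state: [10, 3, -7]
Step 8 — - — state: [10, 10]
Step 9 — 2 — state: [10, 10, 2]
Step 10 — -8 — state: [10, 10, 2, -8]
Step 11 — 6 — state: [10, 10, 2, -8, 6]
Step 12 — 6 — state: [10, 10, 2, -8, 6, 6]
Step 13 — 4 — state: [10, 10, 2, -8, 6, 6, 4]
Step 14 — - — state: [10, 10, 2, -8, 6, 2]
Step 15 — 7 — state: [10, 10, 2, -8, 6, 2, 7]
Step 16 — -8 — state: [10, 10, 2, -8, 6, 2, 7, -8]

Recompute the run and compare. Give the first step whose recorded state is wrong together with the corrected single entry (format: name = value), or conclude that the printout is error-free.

1. push -5: top = -5 (checks out)
2. push -9: top = -9 (confirmed correct)
3. push -7: top = -7 (confirmed correct)
4. -9 - -7 = -2 (matches)
5. -5 * -2 = 10 (agrees with the printout)
6. push 3: top = 3 (agrees with the printout)
7. push -7: top = -7 (verified)
8. 3 - -7 = 10 (exactly as logged)
9. push 2: top = 2 (agrees with the printout)
10. push -8: top = -8 (confirmed correct)
11. push 6: top = 6 (matches)
12. push 6: top = 6 (confirmed correct)
13. push 4: top = 4 (same as recorded)
14. 6 - 4 = 2 (same as recorded)
15. push 7: top = 7 (same as recorded)
16. push -8: top = -8 (exactly as logged)
All entries verified; no error found.

no error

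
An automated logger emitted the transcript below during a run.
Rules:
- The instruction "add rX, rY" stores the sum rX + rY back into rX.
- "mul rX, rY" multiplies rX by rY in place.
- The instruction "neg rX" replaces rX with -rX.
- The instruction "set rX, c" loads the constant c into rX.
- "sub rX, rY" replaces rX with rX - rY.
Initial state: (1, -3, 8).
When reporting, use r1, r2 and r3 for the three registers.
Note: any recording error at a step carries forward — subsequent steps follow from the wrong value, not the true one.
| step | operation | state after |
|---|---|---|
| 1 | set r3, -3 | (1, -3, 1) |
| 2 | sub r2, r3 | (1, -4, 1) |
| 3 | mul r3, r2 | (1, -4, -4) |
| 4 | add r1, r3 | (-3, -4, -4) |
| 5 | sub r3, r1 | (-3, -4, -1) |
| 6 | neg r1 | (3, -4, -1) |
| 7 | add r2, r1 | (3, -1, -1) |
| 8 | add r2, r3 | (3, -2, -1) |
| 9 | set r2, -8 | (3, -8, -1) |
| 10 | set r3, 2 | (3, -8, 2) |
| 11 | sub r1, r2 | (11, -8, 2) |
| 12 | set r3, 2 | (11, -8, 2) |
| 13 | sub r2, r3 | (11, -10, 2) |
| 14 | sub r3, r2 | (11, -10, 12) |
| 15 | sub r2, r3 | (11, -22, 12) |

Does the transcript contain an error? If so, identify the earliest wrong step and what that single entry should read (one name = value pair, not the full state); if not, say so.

Recomputing the run from the initial state:
step 1: r1 = 1, r2 = -3, r3 = -3
step 2: r1 = 1, r2 = 0, r3 = -3
step 3: r1 = 1, r2 = 0, r3 = 0
step 4: r1 = 1, r2 = 0, r3 = 0
step 5: r1 = 1, r2 = 0, r3 = -1
step 6: r1 = -1, r2 = 0, r3 = -1
step 7: r1 = -1, r2 = -1, r3 = -1
step 8: r1 = -1, r2 = -2, r3 = -1
step 9: r1 = -1, r2 = -8, r3 = -1
step 10: r1 = -1, r2 = -8, r3 = 2
step 11: r1 = 7, r2 = -8, r3 = 2
step 12: r1 = 7, r2 = -8, r3 = 2
step 13: r1 = 7, r2 = -10, r3 = 2
step 14: r1 = 7, r2 = -10, r3 = 12
step 15: r1 = 7, r2 = -22, r3 = 12
The first disagreement with the transcript is at step 1, where the value should be r3 = -3.

step 1, r3 = -3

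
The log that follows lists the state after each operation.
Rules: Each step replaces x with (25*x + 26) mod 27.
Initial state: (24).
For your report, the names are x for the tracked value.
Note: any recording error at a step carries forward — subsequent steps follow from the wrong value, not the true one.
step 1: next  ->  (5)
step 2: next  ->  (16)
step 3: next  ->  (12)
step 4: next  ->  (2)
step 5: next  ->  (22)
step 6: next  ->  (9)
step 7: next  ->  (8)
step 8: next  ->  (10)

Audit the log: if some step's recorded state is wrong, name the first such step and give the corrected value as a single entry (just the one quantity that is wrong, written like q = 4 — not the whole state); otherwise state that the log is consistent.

step 3, x = 21

1. x = (25*24 + 26) mod 27 = 5 (agrees with the log)
2. x = (25*5 + 26) mod 27 = 16 (in agreement)
3. x = (25*16 + 26) mod 27 = 21 (a discrepancy with the log)
Step 3 is the first one off; corrected, x = 21.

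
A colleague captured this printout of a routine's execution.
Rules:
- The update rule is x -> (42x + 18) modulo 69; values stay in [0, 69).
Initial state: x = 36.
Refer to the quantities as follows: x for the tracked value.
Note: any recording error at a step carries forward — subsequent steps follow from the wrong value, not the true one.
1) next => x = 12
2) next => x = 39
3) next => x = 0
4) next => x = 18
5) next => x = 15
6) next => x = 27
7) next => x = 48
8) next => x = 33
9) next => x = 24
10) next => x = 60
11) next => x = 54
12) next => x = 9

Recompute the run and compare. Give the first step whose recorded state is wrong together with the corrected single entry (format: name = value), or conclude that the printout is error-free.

no error

Recomputing the run from the initial state:
step 1: x = 12
step 2: x = 39
step 3: x = 0
step 4: x = 18
step 5: x = 15
step 6: x = 27
step 7: x = 48
step 8: x = 33
step 9: x = 24
step 10: x = 60
step 11: x = 54
step 12: x = 9
This matches the printout at every step.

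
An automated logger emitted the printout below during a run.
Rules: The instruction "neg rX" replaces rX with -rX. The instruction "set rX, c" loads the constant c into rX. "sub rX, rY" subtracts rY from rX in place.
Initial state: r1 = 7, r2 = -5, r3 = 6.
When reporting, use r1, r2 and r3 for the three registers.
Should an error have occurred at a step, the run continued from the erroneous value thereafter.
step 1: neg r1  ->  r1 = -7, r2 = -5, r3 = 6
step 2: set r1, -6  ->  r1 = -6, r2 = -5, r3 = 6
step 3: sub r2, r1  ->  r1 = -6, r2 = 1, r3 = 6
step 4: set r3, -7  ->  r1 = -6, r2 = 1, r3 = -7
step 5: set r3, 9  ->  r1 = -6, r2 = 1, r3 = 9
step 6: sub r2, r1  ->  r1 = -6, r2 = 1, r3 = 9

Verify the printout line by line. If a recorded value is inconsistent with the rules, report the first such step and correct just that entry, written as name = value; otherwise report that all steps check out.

step 6, r2 = 7

step 1: r1 = -(7) = -7 -> consistent with the printout
step 2: r1 = -6 -> no discrepancy
step 3: r2 = -5 - -6 = 1 -> matches
step 4: r3 = -7 -> agrees with the printout
step 5: r3 = 9 -> no discrepancy
step 6: r2 = 1 - -6 = 7 -> the printout disagrees here
Step 6 is the first one off; corrected, r2 = 7.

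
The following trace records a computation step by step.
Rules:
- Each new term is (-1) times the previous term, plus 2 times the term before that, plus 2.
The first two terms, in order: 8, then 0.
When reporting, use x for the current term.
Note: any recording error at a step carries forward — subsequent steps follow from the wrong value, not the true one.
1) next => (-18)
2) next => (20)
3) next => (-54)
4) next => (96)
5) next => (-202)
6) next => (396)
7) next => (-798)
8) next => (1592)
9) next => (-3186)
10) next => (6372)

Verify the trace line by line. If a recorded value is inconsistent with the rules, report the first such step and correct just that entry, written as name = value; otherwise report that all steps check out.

step 1, x = 18

Recomputing the run from the initial state:
step 1: x = 18
step 2: x = -16
step 3: x = 54
step 4: x = -84
step 5: x = 194
step 6: x = -360
step 7: x = 750
step 8: x = -1468
step 9: x = 2970
step 10: x = -5904
The first disagreement with the trace is at step 1, where the value should be x = 18.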